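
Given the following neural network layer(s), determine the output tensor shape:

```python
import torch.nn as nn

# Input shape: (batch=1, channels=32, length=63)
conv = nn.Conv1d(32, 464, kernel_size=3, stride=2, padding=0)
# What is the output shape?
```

Input: (1, 32, 63) -> Output: (1, 464, 31)

Answer: (1, 464, 31)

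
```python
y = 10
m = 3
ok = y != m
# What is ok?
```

Trace:
`y = 10` → y = 10
`m = 3` → m = 3
`ok = y != m` → ok = True
So ok = True

Answer: True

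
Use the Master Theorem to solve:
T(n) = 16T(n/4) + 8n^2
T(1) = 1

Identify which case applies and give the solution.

a=16, b=4, f(n)=8n^2. log_4(16) = 2. Since c=2 = 2, Case 2 applies: T(n) = Θ(n^log_b(a) · log n) = O(n^2 log n).

Answer: O(n^2 log n) - Case 2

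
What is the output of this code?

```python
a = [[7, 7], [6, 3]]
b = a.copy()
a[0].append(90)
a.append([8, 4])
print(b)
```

Key concept: shallow copy with nested lists.
Step by step:
`a = [[7, 7], [6, 3]]` → a = [[7, 7], [6, 3]]
`b = a.copy()` → b = [[7, 7], [6, 3]]
`a[0].append(90)` → a = [[7, 7, 90], [6, 3]]; b = [[7, 7, 90], [6, 3]]
`a.append([8, 4])` → a = [[7, 7, 90], [6, 3], [8, 4]]
`print(b)` → prints [[7, 7, 90], [6, 3]]

Answer: [[7, 7, 90], [6, 3]]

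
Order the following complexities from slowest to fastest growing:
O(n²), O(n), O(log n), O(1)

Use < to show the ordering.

Ordered by growth rate: O(1) < O(log n) < O(n) < O(n²)

Answer: O(1) < O(log n) < O(n) < O(n²)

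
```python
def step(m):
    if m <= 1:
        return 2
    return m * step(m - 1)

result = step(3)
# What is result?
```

step(3) = 3 * 2 * 2 = 12

Answer: 12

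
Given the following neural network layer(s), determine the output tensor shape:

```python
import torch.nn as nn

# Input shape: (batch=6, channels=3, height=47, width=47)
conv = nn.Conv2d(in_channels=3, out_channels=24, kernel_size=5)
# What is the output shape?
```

Input: (6, 3, 47, 47) -> Output: (6, 24, 43, 43)

Answer: (6, 24, 43, 43)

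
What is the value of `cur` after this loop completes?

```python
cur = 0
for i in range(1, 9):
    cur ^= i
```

XOR of 1 to 8
`cur` takes the values: 0 → 1 → 3 → 0 → 4 → 1 → 7 → 0 → 8

Answer: 8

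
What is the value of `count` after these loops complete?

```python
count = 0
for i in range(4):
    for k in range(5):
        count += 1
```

4 * 5 = 20
`count` takes the values: 0 → 1 → 2 → 3 → 4 → 5 → 6 → 7 → 8 → 9 → 10 → 11 → 12 → 13 → 14 → 15 → 16 → 17 → 18 → 19 → 20

Answer: 20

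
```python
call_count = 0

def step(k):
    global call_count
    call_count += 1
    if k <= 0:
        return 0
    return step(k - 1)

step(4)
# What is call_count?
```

Linear recursion stepping by 1: 5 calls from k=4 down to ≤0.

Answer: 5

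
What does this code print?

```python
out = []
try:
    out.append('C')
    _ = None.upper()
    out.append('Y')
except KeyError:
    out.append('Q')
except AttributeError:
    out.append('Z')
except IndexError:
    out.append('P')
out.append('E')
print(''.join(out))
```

Execution trace: 'C' (try body) → 'Z' (except AttributeError) → 'E' (after the try/except). Output: CZE

Answer: CZE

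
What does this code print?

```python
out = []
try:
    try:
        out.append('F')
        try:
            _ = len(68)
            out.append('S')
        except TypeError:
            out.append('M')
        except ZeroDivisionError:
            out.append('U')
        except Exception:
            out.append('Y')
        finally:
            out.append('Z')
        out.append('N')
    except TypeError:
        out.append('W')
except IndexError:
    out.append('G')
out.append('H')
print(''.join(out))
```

Execution trace: 'F' (try body) → 'M' (inner except TypeError) → 'Z' (inner finally) → 'N' (try body, no exception) → 'H' (after the try/except). Output: FMZNH

Answer: FMZNH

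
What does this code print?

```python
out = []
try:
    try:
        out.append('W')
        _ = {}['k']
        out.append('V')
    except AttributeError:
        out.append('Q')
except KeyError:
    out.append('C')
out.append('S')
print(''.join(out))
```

Execution trace: 'W' (try body) → 'C' (outer except KeyError) → 'S' (after the try/except). Output: WCS

Answer: WCS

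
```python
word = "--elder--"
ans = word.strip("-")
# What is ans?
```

Trace:
`word = "--elder--"` → word = '--elder--'
`ans = word.strip("-")` → ans = 'elder'
So ans = 'elder'

Answer: 'elder'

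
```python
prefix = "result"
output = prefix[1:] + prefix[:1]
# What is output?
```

Trace:
`prefix = "result"` → prefix = 'result'
`output = prefix[1:] + prefix[:1]` → output = 'esultr'
So output = 'esultr'

Answer: 'esultr'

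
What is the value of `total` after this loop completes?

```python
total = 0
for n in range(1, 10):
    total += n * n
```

Sum of squares 1² to 9² = 285
`total` takes the values: 0 → 1 → 5 → 14 → 30 → 55 → 91 → 140 → 204 → 285

Answer: 285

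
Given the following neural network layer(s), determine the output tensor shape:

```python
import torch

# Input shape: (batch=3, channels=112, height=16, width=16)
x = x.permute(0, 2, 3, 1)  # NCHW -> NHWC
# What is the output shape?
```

Input: (3, 112, 16, 16) -> Output: (3, 16, 16, 112)

Answer: (3, 16, 16, 112)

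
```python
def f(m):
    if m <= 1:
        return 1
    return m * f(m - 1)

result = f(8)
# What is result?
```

f(8) = 8 * 7 * 6 * 5 * 4 * 3 * 2 * 1 = 40320

Answer: 40320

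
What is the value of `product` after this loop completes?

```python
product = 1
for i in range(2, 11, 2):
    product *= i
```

Product of even numbers 2 to 10
`product` takes the values: 1 → 2 → 8 → 48 → 384 → 3840

Answer: 3840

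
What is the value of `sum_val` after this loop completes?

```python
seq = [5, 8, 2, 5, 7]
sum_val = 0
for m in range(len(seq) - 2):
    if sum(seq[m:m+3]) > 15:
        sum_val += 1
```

Count windows with sum > 15
`sum_val` takes the values: 0

Answer: 0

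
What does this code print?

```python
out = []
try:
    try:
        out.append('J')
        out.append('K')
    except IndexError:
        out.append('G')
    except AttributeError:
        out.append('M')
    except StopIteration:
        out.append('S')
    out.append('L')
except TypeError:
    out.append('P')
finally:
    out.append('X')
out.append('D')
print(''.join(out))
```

Execution trace: 'J' (inner try body) → 'K' (inner try body, no exception) → 'L' (try body, no exception) → 'X' (finally) → 'D' (after the try/except). Output: JKLXD

Answer: JKLXD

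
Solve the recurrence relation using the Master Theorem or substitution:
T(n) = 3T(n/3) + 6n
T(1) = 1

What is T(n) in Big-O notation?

By Master Theorem: a=3, b=3, f(n)=6n. Since log_3(3) = 1 and f(n) = Θ(n^1), Case 2 applies. T(n) = O(n log n).

Answer: O(n log n)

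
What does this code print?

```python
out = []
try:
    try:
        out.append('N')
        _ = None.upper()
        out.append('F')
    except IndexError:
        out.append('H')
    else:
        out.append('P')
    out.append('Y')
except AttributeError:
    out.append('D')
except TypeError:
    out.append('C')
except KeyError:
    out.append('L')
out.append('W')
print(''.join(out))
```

Execution trace: 'N' (inner try body) → 'D' (except AttributeError) → 'W' (after the try/except). Output: NDW

Answer: NDW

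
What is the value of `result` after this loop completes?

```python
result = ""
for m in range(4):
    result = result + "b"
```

Repeat 'b' 4 times
`result` takes the values: "" → "b" → "bb" → "bbb" → "bbbb"

Answer: "bbbb"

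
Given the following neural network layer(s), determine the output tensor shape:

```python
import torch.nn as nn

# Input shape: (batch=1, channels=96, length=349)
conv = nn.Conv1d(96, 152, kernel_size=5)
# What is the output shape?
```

Input: (1, 96, 349) -> Output: (1, 152, 345)

Answer: (1, 152, 345)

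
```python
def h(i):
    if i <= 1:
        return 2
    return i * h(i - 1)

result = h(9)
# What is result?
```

h(9) = 9 * 8 * 7 * 6 * 5 * 4 * 3 * 2 * 2 = 725760

Answer: 725760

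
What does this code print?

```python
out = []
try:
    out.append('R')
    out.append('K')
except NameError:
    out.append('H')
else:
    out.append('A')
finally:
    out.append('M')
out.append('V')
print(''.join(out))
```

Execution trace: 'R' (try body) → 'K' (try body, no exception) → 'A' (else) → 'M' (finally) → 'V' (after the try/except). Output: RKAMV

Answer: RKAMV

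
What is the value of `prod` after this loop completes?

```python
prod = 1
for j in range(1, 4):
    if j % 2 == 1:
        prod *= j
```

Product of odd numbers 1 to 3
`prod` takes the values: 1 → 3

Answer: 3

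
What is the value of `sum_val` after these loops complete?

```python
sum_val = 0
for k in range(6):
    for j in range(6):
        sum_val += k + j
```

Sum of all k+j for k,j in 6x6
`sum_val` takes the values: 0 → 1 → 3 → 6 → 10 → 15 → 16 → 18 → 21 → 25 → 30 → 36 → 38 → 41 → 45 → 50 → 56 → 63 → 66 → 70 → 75 → 81 → 88 → 96 → 100 → 105 → 111 → 118 → 126 → 135 → 140 → 146 → 153 → 161 → 170 → 180

Answer: 180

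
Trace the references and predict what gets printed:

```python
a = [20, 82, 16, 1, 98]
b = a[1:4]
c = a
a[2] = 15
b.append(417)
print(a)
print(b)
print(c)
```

Key concept: slice vs alias.
Step by step:
`a = [20, 82, 16, 1, 98]` → a = [20, 82, 16, 1, 98]
`b = a[1:4]` → b = [82, 16, 1]
`c = a` → c = [20, 82, 16, 1, 98] (same object as a)
`a[2] = 15` → a = [20, 82, 15, 1, 98] (same object as c); c = [20, 82, 15, 1, 98] (same object as a)
`b.append(417)` → b = [82, 16, 1, 417]
`print(a)` → prints [20, 82, 15, 1, 98]
`print(b)` → prints [82, 16, 1, 417]
`print(c)` → prints [20, 82, 15, 1, 98]

Answer:
[20, 82, 15, 1, 98]
[82, 16, 1, 417]
[20, 82, 15, 1, 98]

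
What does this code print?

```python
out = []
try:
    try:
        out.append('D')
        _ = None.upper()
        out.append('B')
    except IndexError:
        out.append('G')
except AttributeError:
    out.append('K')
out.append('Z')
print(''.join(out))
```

Execution trace: 'D' (try body) → 'K' (outer except AttributeError) → 'Z' (after the try/except). Output: DKZ

Answer: DKZ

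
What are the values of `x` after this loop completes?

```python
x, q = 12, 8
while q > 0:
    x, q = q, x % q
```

GCD of 12 and 8
`x` takes the values: 12 → 8 → 4

Answer: 4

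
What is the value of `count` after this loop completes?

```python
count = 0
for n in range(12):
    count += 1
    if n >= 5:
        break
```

Loop breaks when n reaches 5, count is 6
`count` takes the values: 0 → 1 → 2 → 3 → 4 → 5 → 6

Answer: 6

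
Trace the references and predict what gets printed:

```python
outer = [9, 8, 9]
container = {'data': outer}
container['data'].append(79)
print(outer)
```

Key concept: dict holds reference to list.
Step by step:
`outer = [9, 8, 9]` → outer = [9, 8, 9]
`container = {'data': outer}` → container = {'data': [9, 8, 9]}
`container['data'].append(79)` → outer = [9, 8, 9, 79]; container = {'data': [9, 8, 9, 79]}
`print(outer)` → prints [9, 8, 9, 79]

Answer: [9, 8, 9, 79]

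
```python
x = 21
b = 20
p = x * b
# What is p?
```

Trace:
`x = 21` → x = 21
`b = 20` → b = 20
`p = x * b` → p = 420
So p = 420

Answer: 420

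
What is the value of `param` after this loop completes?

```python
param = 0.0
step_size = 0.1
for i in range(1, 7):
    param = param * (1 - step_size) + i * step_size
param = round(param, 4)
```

Moving average with lr=0.1
`param` takes the values: 0.0 → 0.1 → 0.29 → 0.561 → 0.9049 → 1.31441 → 1.782969 → 1.783

Answer: 1.783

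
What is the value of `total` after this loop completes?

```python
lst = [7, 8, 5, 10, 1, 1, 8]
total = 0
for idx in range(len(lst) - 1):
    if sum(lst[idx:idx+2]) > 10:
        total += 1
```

Count windows with sum > 10
`total` takes the values: 0 → 1 → 2 → 3 → 4

Answer: 4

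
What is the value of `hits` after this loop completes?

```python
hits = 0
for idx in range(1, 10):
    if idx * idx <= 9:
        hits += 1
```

Count numbers where idx² ≤ 9
`hits` takes the values: 0 → 1 → 2 → 3

Answer: 3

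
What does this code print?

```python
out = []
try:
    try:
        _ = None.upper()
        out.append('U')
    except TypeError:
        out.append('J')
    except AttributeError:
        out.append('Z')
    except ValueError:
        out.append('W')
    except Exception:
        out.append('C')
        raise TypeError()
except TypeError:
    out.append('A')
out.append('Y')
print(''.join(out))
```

Execution trace: 'Z' (except AttributeError) → 'Y' (after the try/except). Output: ZY

Answer: ZY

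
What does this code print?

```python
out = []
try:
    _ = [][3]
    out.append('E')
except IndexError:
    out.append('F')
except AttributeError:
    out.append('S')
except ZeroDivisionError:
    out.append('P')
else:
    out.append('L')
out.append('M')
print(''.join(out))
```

Execution trace: 'F' (except IndexError) → 'M' (after the try/except). Output: FM

Answer: FM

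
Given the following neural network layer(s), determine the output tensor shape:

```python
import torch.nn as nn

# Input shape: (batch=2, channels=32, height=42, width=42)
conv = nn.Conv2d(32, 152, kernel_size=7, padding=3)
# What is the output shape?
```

Input: (2, 32, 42, 42) -> Output: (2, 152, 42, 42)

Answer: (2, 152, 42, 42)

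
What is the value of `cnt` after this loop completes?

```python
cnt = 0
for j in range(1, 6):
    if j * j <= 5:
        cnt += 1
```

Count numbers where j² ≤ 5
`cnt` takes the values: 0 → 1 → 2

Answer: 2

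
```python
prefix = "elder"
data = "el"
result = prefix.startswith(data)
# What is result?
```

Trace:
`prefix = "elder"` → prefix = 'elder'
`data = "el"` → data = 'el'
`result = prefix.startswith(data)` → result = True
So result = True

Answer: True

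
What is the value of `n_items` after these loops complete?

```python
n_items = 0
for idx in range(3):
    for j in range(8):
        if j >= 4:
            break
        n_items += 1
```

Inner breaks at 4, outer runs 3 times
`n_items` takes the values: 0 → 1 → 2 → 3 → 4 → 5 → 6 → 7 → 8 → 9 → 10 → 11 → 12

Answer: 12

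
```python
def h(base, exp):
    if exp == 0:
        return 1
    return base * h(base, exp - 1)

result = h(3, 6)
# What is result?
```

h(3, 6) = 3 * 3 * 3 * 3 * 3 * 3 = 729

Answer: 729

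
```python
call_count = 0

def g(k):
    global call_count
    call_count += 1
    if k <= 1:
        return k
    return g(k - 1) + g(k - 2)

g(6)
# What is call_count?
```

Calls(k) = 1 + Calls(k-1) + Calls(k-2); Calls(0)=Calls(1)=1. For k=6 this gives 25.

Answer: 25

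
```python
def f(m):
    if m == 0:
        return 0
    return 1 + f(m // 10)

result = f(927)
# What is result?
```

Count of digits of 927: 3

Answer: 3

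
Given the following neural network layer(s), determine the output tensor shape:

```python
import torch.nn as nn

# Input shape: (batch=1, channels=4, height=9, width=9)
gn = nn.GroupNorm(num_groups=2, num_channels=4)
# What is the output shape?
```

Input: (1, 4, 9, 9) -> Output: (1, 4, 9, 9)

Answer: (1, 4, 9, 9)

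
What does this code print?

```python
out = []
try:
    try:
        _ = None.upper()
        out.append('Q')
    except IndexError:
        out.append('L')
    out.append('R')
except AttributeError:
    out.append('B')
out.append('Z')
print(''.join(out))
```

Execution trace: 'B' (except AttributeError) → 'Z' (after the try/except). Output: BZ

Answer: BZ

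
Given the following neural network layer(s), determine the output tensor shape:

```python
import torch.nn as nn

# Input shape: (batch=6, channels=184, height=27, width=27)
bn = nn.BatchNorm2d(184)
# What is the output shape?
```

Input: (6, 184, 27, 27) -> Output: (6, 184, 27, 27)

Answer: (6, 184, 27, 27)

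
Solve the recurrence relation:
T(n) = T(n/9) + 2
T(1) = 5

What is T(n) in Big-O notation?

Each step divides n by 9 and adds 2. After log_9(n) steps we reach T(1)=5. So T(n) = 2·log_9(n) + 5 = O(log n).

Answer: O(log n)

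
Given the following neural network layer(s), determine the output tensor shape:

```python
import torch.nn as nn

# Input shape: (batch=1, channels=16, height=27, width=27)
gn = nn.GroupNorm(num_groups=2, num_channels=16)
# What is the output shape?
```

Input: (1, 16, 27, 27) -> Output: (1, 16, 27, 27)

Answer: (1, 16, 27, 27)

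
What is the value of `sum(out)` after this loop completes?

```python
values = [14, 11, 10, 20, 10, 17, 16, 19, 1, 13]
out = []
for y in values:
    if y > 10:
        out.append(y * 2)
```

Sum of doubled values > 10
`out` takes the values: [] → [28] → [28, 22] → [28, 22, 40] → [28, 22, 40, 34] → [28, 22, 40, 34, 32] → [28, 22, 40, 34, 32, 38] → [28, 22, 40, 34, 32, 38, 26]
So `sum(out)` = 220

Answer: 220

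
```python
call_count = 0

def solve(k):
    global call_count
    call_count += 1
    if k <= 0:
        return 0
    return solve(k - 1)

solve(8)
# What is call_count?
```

Linear recursion stepping by 1: 9 calls from k=8 down to ≤0.

Answer: 9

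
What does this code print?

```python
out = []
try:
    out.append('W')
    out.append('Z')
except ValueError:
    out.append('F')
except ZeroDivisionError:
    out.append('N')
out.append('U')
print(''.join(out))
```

Execution trace: 'W' (try body) → 'Z' (try body, no exception) → 'U' (after the try/except). Output: WZU

Answer: WZU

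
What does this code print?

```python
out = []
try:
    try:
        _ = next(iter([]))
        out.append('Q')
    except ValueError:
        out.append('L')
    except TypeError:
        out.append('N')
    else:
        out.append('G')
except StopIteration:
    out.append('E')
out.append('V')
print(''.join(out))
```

Execution trace: 'E' (outer except StopIteration) → 'V' (after the try/except). Output: EV

Answer: EV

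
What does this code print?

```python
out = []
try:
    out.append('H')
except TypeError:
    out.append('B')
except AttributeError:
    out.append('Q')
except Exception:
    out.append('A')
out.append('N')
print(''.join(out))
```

Execution trace: 'H' (try body, no exception) → 'N' (after the try/except). Output: HN

Answer: HN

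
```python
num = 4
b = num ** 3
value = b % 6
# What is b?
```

Trace:
`num = 4` → num = 4
`b = num ** 3` → b = 64
`value = b % 6` → value = 4
So b = 64

Answer: 64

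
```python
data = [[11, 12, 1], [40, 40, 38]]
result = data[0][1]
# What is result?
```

Trace:
`data = [[11, 12, 1], [40, 40, 38]]` → data = [[11, 12, 1], [40, 40, 38]]
`result = data[0][1]` → result = 12
So result = 12

Answer: 12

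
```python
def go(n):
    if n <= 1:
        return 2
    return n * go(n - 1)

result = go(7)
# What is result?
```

go(7) = 7 * 6 * 5 * 4 * 3 * 2 * 2 = 10080

Answer: 10080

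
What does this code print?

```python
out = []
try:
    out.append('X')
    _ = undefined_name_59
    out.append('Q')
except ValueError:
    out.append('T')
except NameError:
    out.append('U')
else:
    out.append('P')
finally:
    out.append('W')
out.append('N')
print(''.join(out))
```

Execution trace: 'X' (try body) → 'U' (except NameError) → 'W' (finally) → 'N' (after the try/except). Output: XUWN

Answer: XUWN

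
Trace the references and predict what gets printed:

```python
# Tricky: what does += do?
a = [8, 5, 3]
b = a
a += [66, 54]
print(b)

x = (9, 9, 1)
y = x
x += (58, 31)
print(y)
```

Key concept: += behavior differs for mutable vs immutable.
Step by step:
`a = [8, 5, 3]` → a = [8, 5, 3]
`b = a` → b = [8, 5, 3] (same object as a)
`a += [66, 54]` → a = [8, 5, 3, 66, 54] (same object as b); b = [8, 5, 3, 66, 54] (same object as a)
`print(b)` → prints [8, 5, 3, 66, 54]
`x = (9, 9, 1)` → x = (9, 9, 1)
`y = x` → y = (9, 9, 1)
`x += (58, 31)` → x = (9, 9, 1, 58, 31)
`print(y)` → prints (9, 9, 1)

Answer:
[8, 5, 3, 66, 54]
(9, 9, 1)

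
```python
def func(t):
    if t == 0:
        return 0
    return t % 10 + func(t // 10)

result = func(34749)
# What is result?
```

Sum of digits of 34749: 9 + 4 + 7 + 4 + 3 = 27

Answer: 27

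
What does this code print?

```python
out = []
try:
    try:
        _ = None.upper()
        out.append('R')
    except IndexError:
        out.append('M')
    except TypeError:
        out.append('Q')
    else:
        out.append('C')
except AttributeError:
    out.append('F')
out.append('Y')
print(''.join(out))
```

Execution trace: 'F' (outer except AttributeError) → 'Y' (after the try/except). Output: FY

Answer: FY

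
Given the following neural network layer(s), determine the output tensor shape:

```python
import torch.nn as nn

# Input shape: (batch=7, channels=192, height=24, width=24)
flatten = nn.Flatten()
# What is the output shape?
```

Input: (7, 192, 24, 24) -> Output: (7, 110592)

Answer: (7, 110592)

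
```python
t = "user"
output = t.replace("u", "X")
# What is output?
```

Trace:
`t = "user"` → t = 'user'
`output = t.replace("u", "X")` → output = 'Xser'
So output = 'Xser'

Answer: 'Xser'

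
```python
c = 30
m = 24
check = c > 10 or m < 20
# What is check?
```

Trace:
`c = 30` → c = 30
`m = 24` → m = 24
`check = c > 10 or m < 20` → check = True
So check = True

Answer: True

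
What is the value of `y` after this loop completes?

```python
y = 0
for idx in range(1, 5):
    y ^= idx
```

XOR of 1 to 4
`y` takes the values: 0 → 1 → 3 → 0 → 4

Answer: 4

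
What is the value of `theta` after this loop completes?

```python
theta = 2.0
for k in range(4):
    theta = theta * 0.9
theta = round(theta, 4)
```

Exponential decay: 2.0 * 0.9^4
`theta` takes the values: 2.0 → 1.8 → 1.62 → 1.458 → 1.3122

Answer: 1.3122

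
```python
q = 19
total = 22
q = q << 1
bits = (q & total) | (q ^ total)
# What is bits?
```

Trace:
`q = 19` → q = 19
`total = 22` → total = 22
`q = q << 1` → q = 38
`bits = (q & total) | (q ^ total)` → bits = 54
So bits = 54

Answer: 54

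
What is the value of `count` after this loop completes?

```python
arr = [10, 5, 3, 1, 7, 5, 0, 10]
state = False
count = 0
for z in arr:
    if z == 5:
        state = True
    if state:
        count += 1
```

Count elements after first 5 in [10, 5, 3, 1, 7, 5, 0, 10]
`count` takes the values: 0 → 1 → 2 → 3 → 4 → 5 → 6 → 7

Answer: 7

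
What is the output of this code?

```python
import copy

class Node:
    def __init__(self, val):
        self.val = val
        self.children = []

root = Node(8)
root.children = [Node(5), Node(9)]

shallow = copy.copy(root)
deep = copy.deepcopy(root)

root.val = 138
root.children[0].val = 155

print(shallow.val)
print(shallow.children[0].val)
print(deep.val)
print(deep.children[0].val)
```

Key concept: deep copy with custom objects.
Step by step:
`root = Node(8)` → root = Node(val=8, children=[])
`root.children = [Node(5), Node(9)]` → root = Node(val=8, children=[Node(val=5, children=[]), Node(val=9, children=[])])
`shallow = copy.copy(root)` → shallow = Node(val=8, children=[Node(val=5, children=[]), Node(val=9, children=[])])
`deep = copy.deepcopy(root)` → deep = Node(val=8, children=[Node(val=5, children=[]), Node(val=9, children=[])])
`root.val = 138` → root = Node(val=138, children=[Node(val=5, children=[]), Node(val=9, children=[])])
`root.children[0].val = 155` → root = Node(val=138, children=[Node(val=155, children=[]), Node(val=9, children=[])]); shallow = Node(val=8, children=[Node(val=155, children=[]), Node(val=9, children=[])])
`print(shallow.val)` → prints 8
`print(shallow.children[0].val)` → prints 155
`print(deep.val)` → prints 8
`print(deep.children[0].val)` → prints 5

Answer:
8
155
8
5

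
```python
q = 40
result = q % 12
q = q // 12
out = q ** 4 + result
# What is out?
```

Trace:
`q = 40` → q = 40
`result = q % 12` → result = 4
`q = q // 12` → q = 3
`out = q ** 4 + result` → out = 85
So out = 85

Answer: 85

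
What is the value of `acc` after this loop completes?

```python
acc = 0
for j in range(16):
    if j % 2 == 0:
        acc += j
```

Sum of even numbers 0 to 15
`acc` takes the values: 0 → 2 → 6 → 12 → 20 → 30 → 42 → 56

Answer: 56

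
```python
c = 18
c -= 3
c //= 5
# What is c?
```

Trace:
`c = 18` → c = 18
`c -= 3` → c = 15
`c //= 5` → c = 3
So c = 3

Answer: 3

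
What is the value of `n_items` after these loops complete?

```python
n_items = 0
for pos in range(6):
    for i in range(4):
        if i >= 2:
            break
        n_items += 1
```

Inner breaks at 2, outer runs 6 times
`n_items` takes the values: 0 → 1 → 2 → 3 → 4 → 5 → 6 → 7 → 8 → 9 → 10 → 11 → 12

Answer: 12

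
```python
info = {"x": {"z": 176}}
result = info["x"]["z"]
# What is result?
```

Trace:
`info = {"x": {"z": 176}}` → info = {'x': {'z': 176}}
`result = info["x"]["z"]` → result = 176
So result = 176

Answer: 176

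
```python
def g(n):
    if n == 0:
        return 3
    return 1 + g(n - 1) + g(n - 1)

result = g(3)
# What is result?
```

g(n) = 1 + 2·g(n-1), g(0)=3. Closed form: (3+1)·2^3 - 1 = 31.

Answer: 31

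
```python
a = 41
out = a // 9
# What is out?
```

Trace:
`a = 41` → a = 41
`out = a // 9` → out = 4
So out = 4

Answer: 4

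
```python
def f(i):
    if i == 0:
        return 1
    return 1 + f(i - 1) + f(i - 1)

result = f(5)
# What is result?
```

f(i) = 1 + 2·f(i-1), f(0)=1. Closed form: (1+1)·2^5 - 1 = 63.

Answer: 63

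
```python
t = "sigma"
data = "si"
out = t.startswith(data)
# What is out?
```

Trace:
`t = "sigma"` → t = 'sigma'
`data = "si"` → data = 'si'
`out = t.startswith(data)` → out = True
So out = True

Answer: True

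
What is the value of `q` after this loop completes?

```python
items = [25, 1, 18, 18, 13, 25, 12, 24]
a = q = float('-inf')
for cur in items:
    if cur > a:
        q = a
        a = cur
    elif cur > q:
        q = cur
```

Second largest (with repeats) in [25, 1, 18, 18, 13, 25, 12, 24]
`q` takes the values: -inf → 1 → 18 → 25

Answer: 25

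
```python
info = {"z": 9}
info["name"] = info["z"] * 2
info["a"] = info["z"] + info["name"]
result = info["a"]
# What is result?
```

Trace:
`info = {"z": 9}` → info = {'z': 9}
`info["name"] = info["z"] * 2` → info = {'z': 9, 'name': 18}
`info["a"] = info["z"] + info["name"]` → info = {'z': 9, 'name': 18, 'a': 27}
`result = info["a"]` → result = 27
So result = 27

Answer: 27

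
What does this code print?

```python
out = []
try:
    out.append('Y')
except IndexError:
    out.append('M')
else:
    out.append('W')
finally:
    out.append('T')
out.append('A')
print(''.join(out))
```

Execution trace: 'Y' (try body, no exception) → 'W' (else) → 'T' (finally) → 'A' (after the try/except). Output: YWTA

Answer: YWTA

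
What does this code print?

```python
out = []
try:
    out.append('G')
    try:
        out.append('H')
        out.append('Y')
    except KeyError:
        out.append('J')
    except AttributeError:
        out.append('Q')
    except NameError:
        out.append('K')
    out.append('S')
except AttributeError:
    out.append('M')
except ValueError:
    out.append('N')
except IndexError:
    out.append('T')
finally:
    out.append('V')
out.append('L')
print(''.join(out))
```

Execution trace: 'G' (try body) → 'H' (inner try body) → 'Y' (inner try body, no exception) → 'S' (try body, no exception) → 'V' (finally) → 'L' (after the try/except). Output: GHYSVL

Answer: GHYSVL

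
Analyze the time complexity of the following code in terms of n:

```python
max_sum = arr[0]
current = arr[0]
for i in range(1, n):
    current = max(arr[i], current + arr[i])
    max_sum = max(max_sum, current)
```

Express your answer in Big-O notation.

This is Kadane's algorithm for maximum subarray. Time complexity: O(n).

Answer: O(n)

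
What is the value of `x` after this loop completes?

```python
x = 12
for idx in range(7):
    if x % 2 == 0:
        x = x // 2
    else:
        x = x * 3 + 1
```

Collatz-style transformation from 12
`x` takes the values: 12 → 6 → 3 → 10 → 5 → 16 → 8 → 4

Answer: 4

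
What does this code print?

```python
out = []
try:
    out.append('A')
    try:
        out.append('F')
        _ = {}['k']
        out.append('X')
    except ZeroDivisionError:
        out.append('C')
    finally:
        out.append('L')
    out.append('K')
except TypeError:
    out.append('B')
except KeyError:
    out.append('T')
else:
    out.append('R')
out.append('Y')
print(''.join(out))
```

Execution trace: 'A' (try body) → 'F' (inner try body) → 'L' (inner finally) → 'T' (except KeyError) → 'Y' (after the try/except). Output: AFLTY

Answer: AFLTY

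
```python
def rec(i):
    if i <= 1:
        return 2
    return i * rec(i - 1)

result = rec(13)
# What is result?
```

rec(13) = 13 * 12 * 11 * 10 * 9 * 8 * 7 * 6 * 5 * 4 * 3 * 2 * 2 = 12454041600

Answer: 12454041600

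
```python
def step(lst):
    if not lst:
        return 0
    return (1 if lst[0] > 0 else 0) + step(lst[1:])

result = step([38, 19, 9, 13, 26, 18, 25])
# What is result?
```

Count of positive elements in [38, 19, 9, 13, 26, 18, 25] = 7

Answer: 7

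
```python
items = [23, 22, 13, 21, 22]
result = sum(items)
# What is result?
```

Trace:
`items = [23, 22, 13, 21, 22]` → items = [23, 22, 13, 21, 22]
`result = sum(items)` → result = 101
So result = 101

Answer: 101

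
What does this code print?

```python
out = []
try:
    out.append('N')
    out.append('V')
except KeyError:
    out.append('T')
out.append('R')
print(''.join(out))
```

Execution trace: 'N' (try body) → 'V' (try body, no exception) → 'R' (after the try/except). Output: NVR

Answer: NVR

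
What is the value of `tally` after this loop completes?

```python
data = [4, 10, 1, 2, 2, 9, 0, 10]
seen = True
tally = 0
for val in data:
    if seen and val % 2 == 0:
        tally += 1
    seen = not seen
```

Count even values at even positions
`tally` takes the values: 0 → 1 → 2 → 3

Answer: 3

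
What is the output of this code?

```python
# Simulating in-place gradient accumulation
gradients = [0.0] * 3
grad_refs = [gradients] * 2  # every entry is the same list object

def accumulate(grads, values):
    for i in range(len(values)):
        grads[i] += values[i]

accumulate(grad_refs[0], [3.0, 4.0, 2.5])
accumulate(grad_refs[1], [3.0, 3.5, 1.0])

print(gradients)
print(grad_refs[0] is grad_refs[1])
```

Key concept: gradient accumulation aliasing.
Step by step:
`gradients = [0.0] * 3` → gradients = [0.0, 0.0, 0.0]
`grad_refs = [gradients] * 2` → grad_refs = [[0.0, 0.0, 0.0], [0.0, 0.0, 0.0]]
`accumulate(grad_refs[0], [3.0, 4.0, 2.5])` → gradients = [3.0, 4.0, 2.5]; grad_refs = [[3.0, 4.0, 2.5], [3.0, 4.0, 2.5]]
`accumulate(grad_refs[1], [3.0, 3.5, 1.0])` → gradients = [6.0, 7.5, 3.5]; grad_refs = [[6.0, 7.5, 3.5], [6.0, 7.5, 3.5]]
`print(gradients)` → prints [6.0, 7.5, 3.5]
`print(grad_refs[0] is grad_refs[1])` → prints True

Answer:
[6.0, 7.5, 3.5]
True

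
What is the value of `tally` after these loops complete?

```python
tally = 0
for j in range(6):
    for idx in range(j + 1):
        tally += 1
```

Triangle: 1 + 2 + ... + 6
`tally` takes the values: 0 → 1 → 2 → 3 → 4 → 5 → 6 → 7 → 8 → 9 → 10 → 11 → 12 → 13 → 14 → 15 → 16 → 17 → 18 → 19 → 20 → 21

Answer: 21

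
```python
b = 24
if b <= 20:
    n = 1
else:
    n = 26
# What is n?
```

Trace:
`b = 24` → b = 24
`if b <= 20: ...` → b <= 20 is False, take else branch → n = 26
So n = 26

Answer: 26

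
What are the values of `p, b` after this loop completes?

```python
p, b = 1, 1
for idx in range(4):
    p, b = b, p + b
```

Fibonacci: after 4 iterations
`p, b` takes the values: (1, 1) → (1, 2) → (2, 3) → (3, 5) → (5, 8)

Answer: 5, 8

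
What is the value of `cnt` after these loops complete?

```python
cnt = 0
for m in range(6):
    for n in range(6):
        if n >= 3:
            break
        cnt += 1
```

Inner breaks at 3, outer runs 6 times
`cnt` takes the values: 0 → 1 → 2 → 3 → 4 → 5 → 6 → 7 → 8 → 9 → 10 → 11 → 12 → 13 → 14 → 15 → 16 → 17 → 18

Answer: 18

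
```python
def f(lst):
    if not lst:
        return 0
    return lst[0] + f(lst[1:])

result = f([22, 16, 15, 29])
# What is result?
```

22 + 16 + 15 + 29 + 0 = 82

Answer: 82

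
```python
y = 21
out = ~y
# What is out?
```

Trace:
`y = 21` → y = 21
`out = ~y` → out = -22
So out = -22

Answer: -22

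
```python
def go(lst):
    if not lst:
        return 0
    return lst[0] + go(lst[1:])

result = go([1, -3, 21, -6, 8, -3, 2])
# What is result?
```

1 + (-3) + 21 + (-6) + 8 + (-3) + 2 + 0 = 20

Answer: 20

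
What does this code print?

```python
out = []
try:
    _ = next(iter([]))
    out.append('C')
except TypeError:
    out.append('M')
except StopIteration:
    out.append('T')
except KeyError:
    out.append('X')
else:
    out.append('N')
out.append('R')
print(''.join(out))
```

Execution trace: 'T' (except StopIteration) → 'R' (after the try/except). Output: TR

Answer: TR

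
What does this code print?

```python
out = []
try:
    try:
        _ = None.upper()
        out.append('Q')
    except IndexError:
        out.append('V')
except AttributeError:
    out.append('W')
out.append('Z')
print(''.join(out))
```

Execution trace: 'W' (outer except AttributeError) → 'Z' (after the try/except). Output: WZ

Answer: WZ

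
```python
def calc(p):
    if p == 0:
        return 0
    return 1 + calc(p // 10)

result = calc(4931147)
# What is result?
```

Count of digits of 4931147: 7

Answer: 7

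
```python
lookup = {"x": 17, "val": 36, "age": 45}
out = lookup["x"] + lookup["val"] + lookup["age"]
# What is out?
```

Trace:
`lookup = {"x": 17, "val": 36, "age": 45}` → lookup = {'x': 17, 'val': 36, 'age': 45}
`out = lookup["x"] + lookup["val"] + lookup["age"]` → out = 98
So out = 98

Answer: 98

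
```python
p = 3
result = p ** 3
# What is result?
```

Trace:
`p = 3` → p = 3
`result = p ** 3` → result = 27
So result = 27

Answer: 27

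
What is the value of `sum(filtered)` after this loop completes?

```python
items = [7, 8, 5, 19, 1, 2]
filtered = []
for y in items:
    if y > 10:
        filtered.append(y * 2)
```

Sum of doubled values > 10
`filtered` takes the values: [] → [38]
So `sum(filtered)` = 38

Answer: 38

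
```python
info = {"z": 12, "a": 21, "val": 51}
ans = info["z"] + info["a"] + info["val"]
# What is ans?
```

Trace:
`info = {"z": 12, "a": 21, "val": 51}` → info = {'z': 12, 'a': 21, 'val': 51}
`ans = info["z"] + info["a"] + info["val"]` → ans = 84
So ans = 84

Answer: 84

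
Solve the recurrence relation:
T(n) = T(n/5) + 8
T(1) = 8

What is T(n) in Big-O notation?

Each step divides n by 5 and adds 8. After log_5(n) steps we reach T(1)=8. So T(n) = 8·log_5(n) + 8 = O(log n).

Answer: O(log n)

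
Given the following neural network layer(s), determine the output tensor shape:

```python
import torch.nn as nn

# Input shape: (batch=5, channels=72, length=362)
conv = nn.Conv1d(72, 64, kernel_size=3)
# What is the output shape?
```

Input: (5, 72, 362) -> Output: (5, 64, 360)

Answer: (5, 64, 360)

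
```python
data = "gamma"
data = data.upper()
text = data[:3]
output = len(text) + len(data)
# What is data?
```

Trace:
`data = "gamma"` → data = 'gamma'
`data = data.upper()` → data = 'GAMMA'
`text = data[:3]` → text = 'GAM'
`output = len(text) + len(data)` → output = 8
So data = 'GAMMA'

Answer: 'GAMMA'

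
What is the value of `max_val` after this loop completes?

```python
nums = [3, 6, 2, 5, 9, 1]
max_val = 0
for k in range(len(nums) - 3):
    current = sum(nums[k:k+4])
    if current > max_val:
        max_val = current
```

Max sum of 4-element window in [3, 6, 2, 5, 9, 1]
`max_val` takes the values: 0 → 16 → 22

Answer: 22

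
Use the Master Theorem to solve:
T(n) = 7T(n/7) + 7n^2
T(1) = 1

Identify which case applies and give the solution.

a=7, b=7, f(n)=7n^2. log_7(7) = 1. Since c=2 > 1 and the regularity condition holds (7(n/7)^2 = (7/7^2)n^2 with 7/7^2 < 1), Case 3 applies: T(n) = Θ(f(n)) = O(n^2).

Answer: O(n^2) - Case 3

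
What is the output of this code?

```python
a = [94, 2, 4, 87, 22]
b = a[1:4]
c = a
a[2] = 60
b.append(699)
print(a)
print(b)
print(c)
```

Key concept: slice vs alias.
Step by step:
`a = [94, 2, 4, 87, 22]` → a = [94, 2, 4, 87, 22]
`b = a[1:4]` → b = [2, 4, 87]
`c = a` → c = [94, 2, 4, 87, 22] (same object as a)
`a[2] = 60` → a = [94, 2, 60, 87, 22] (same object as c); c = [94, 2, 60, 87, 22] (same object as a)
`b.append(699)` → b = [2, 4, 87, 699]
`print(a)` → prints [94, 2, 60, 87, 22]
`print(b)` → prints [2, 4, 87, 699]
`print(c)` → prints [94, 2, 60, 87, 22]

Answer:
[94, 2, 60, 87, 22]
[2, 4, 87, 699]
[94, 2, 60, 87, 22]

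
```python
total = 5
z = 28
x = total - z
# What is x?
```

Trace:
`total = 5` → total = 5
`z = 28` → z = 28
`x = total - z` → x = -23
So x = -23

Answer: -23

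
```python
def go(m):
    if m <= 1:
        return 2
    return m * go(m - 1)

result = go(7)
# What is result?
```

go(7) = 7 * 6 * 5 * 4 * 3 * 2 * 2 = 10080

Answer: 10080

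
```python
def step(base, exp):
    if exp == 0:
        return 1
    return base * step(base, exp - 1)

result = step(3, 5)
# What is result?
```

step(3, 5) = 3 * 3 * 3 * 3 * 3 = 243

Answer: 243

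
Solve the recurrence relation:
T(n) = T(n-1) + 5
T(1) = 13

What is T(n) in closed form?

Unrolling: T(n) = T(1) + 5·(n-1) = 13 + 5(n-1) = 5n + 8.

Answer: T(n) = 5n + 8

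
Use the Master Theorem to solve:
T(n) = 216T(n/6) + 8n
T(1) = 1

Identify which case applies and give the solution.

a=216, b=6, f(n)=8n. log_6(216) = 3. Since c=1 < 3, Case 1 applies: T(n) = Θ(n^log_b(a)) = O(n^3).

Answer: O(n^3) - Case 1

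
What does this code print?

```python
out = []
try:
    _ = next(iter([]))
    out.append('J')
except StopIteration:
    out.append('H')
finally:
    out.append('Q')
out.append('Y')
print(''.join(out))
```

Execution trace: 'H' (except StopIteration) → 'Q' (finally) → 'Y' (after the try/except). Output: HQY

Answer: HQY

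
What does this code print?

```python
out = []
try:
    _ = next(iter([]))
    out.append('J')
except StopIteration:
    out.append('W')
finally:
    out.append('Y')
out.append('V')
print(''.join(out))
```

Execution trace: 'W' (except StopIteration) → 'Y' (finally) → 'V' (after the try/except). Output: WYV

Answer: WYV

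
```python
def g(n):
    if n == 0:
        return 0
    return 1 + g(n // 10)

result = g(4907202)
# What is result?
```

Count of digits of 4907202: 7

Answer: 7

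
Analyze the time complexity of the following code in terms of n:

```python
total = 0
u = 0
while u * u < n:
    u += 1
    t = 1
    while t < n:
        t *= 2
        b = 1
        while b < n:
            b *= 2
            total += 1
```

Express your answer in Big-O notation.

Each loop level contributes: √n × log n × log n. Multiplying the contributions gives O(√n log² n).

Answer: O(√n log² n)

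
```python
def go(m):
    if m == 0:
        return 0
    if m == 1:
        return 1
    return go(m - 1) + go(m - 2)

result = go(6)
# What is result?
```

Build up from base cases: go(0)=0, go(1)=1, go(2)=1, go(3)=2, go(4)=3, go(5)=5, go(6)=8

Answer: 8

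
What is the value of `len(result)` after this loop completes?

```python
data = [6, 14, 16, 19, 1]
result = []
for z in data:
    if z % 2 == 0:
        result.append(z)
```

Count even numbers in [6, 14, 16, 19, 1]
`result` takes the values: [] → [6] → [6, 14] → [6, 14, 16]
So `len(result)` = 3

Answer: 3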